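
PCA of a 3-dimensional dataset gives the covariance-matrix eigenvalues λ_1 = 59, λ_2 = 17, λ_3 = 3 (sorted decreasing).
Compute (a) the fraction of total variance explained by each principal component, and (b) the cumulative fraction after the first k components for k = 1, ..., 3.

Step 1 — total variance = trace(Sigma) = Σ λ_i = 59 + 17 + 3 = 79.

Step 2 — fraction explained by component i = λ_i / Σ λ:
  PC1: 59/79 = 0.7468
  PC2: 17/79 = 0.2152
  PC3: 3/79 = 0.038

Step 3 — cumulative fraction after k components = (λ_1 + ... + λ_k) / Σ λ:
  k = 1: 59/79 = 0.7468
  k = 2: (59 + 17)/79 = 76/79 = 0.962
  k = 3: (59 + 17 + 3)/79 = 79/79 = 1

Summary (fraction, with percent):

explained: PC1 0.7468 (74.68%), PC2 0.2152 (21.52%), PC3 0.038 (3.8%);  cumulative: 0.7468, 0.962, 1


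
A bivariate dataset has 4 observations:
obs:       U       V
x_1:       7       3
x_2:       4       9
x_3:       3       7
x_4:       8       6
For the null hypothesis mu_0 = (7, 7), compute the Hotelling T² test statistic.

Step 1 — sample mean vector:
  mean(U) = (7 + 4 + 3 + 8) / 4 = 22/4 = 5.5
  mean(V) = (3 + 9 + 7 + 6) / 4 = 25/4 = 6.25
  x̄ = (5.5, 6.25),  deviation x̄ - mu_0 = (5.5, 6.25) - (7, 7) = (-1.5, -0.75).

Step 2 — sample covariance matrix, S[i,j] = (1/(n-1)) · Σ_k (x_{k,i} - mean_i) · (x_{k,j} - mean_j), divisor n-1 = 3:
  S[U,U] = ((1.5)·(1.5) + (-1.5)·(-1.5) + (-2.5)·(-2.5) + (2.5)·(2.5)) / 3 = 17/3 = 5.6667
  S[U,V] = ((1.5)·(-3.25) + (-1.5)·(2.75) + (-2.5)·(0.75) + (2.5)·(-0.25)) / 3 = -11.5/3 = -3.8333
  S[V,V] = ((-3.25)·(-3.25) + (2.75)·(2.75) + (0.75)·(0.75) + (-0.25)·(-0.25)) / 3 = 18.75/3 = 6.25
  S = [[5.6667, -3.8333],
 [-3.8333, 6.25]].

Step 3 — invert S. det(S) = 5.6667·6.25 - (-3.8333)² = 20.7222.
  S^{-1} = (1/det) · [[d, -b], [-b, a]] = [[0.3016, 0.185],
 [0.185, 0.2735]].

Step 4 — quadratic form (x̄ - mu_0)^T · S^{-1} · (x̄ - mu_0):
  S^{-1} · (x̄ - mu_0) = (-0.5912, -0.4826),
  (x̄ - mu_0)^T · [...] = (-1.5)·(-0.5912) + (-0.75)·(-0.4826) = 1.2487.

Step 5 — scale by n: T² = 4 · 1.2487 = 4.9946.

T² ≈ 4.9946


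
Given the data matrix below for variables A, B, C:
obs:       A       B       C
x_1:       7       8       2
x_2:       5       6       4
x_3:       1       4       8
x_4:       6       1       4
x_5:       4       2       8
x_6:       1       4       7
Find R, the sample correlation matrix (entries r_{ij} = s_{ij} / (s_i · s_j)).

Step 1 — column means:
  mean(A) = (7 + 5 + 1 + 6 + 4 + 1) / 6 = 24/6 = 4
  mean(B) = (8 + 6 + 4 + 1 + 2 + 4) / 6 = 25/6 = 4.1667
  mean(C) = (2 + 4 + 8 + 4 + 8 + 7) / 6 = 33/6 = 5.5

Step 2 — sample variances and covariances s[i,j] = (1/(n-1)) · Σ_k (x_{k,i} - mean_i) · (x_{k,j} - mean_j), with n-1 = 5:
  s[A,A] = ((3)·(3) + (1)·(1) + (-3)·(-3) + (2)·(2) + (0)·(0) + (-3)·(-3)) / 5 = 32/5 = 6.4
  s[A,B] = ((3)·(3.8333) + (1)·(1.8333) + (-3)·(-0.1667) + (2)·(-3.1667) + (0)·(-2.1667) + (-3)·(-0.1667)) / 5 = 8/5 = 1.6
  s[A,C] = ((3)·(-3.5) + (1)·(-1.5) + (-3)·(2.5) + (2)·(-1.5) + (0)·(2.5) + (-3)·(1.5)) / 5 = -27/5 = -5.4
  s[B,B] = ((3.8333)·(3.8333) + (1.8333)·(1.8333) + (-0.1667)·(-0.1667) + (-3.1667)·(-3.1667) + (-2.1667)·(-2.1667) + (-0.1667)·(-0.1667)) / 5 = 32.8333/5 = 6.5667
  s[B,C] = ((3.8333)·(-3.5) + (1.8333)·(-1.5) + (-0.1667)·(2.5) + (-3.1667)·(-1.5) + (-2.1667)·(2.5) + (-0.1667)·(1.5)) / 5 = -17.5/5 = -3.5
  s[C,C] = ((-3.5)·(-3.5) + (-1.5)·(-1.5) + (2.5)·(2.5) + (-1.5)·(-1.5) + (2.5)·(2.5) + (1.5)·(1.5)) / 5 = 31.5/5 = 6.3
  Sample standard deviations s_i = √(s[i,i]):
  s(A) = √(6.4) = 2.5298
  s(B) = √(6.5667) = 2.5626
  s(C) = √(6.3) = 2.51

Step 3 — r_{ij} = s_{ij} / (s_i · s_j):
  r[A,A] = 1 (diagonal).
  r[A,B] = 1.6 / (2.5298 · 2.5626) = 1.6 / 6.4828 = 0.2468
  r[A,C] = -5.4 / (2.5298 · 2.51) = -5.4 / 6.3498 = -0.8504
  r[B,B] = 1 (diagonal).
  r[B,C] = -3.5 / (2.5626 · 2.51) = -3.5 / 6.432 = -0.5442
  r[C,C] = 1 (diagonal).

R is symmetric with unit diagonal. Assembling:

R = [[1, 0.2468, -0.8504],
 [0.2468, 1, -0.5442],
 [-0.8504, -0.5442, 1]]


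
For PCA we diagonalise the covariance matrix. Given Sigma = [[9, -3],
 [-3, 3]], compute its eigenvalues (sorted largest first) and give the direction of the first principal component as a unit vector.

Step 1 — characteristic polynomial of 2×2 Sigma:
  det(Sigma - λI) = λ² - trace · λ + det = 0.
  trace = 9 + 3 = 12, det = 9·3 - (-3)² = 18.
Step 2 — discriminant:
  Δ = trace² - 4·det = 144 - 72 = 72.
Step 3 — eigenvalues:
  λ = (trace ± √Δ)/2 = (12 ± 8.4853)/2,
  λ_1 = 10.2426,  λ_2 = 1.7574.

Step 4 — unit eigenvector for λ_1: solve (Sigma - λ_1 I)v = 0. First row:
  (9 - 10.2426)·v_x + (-3)·v_y = 0, i.e. (-1.2426)·v_x + (-3)·v_y = 0,
  so v ∝ (b, λ_1 - a) = (-3, 1.2426); multiply by -1 so the first entry is positive: u = (3, -1.2426).
  ||u|| = √((3)² + (-1.2426)²) = √(10.5442) ≈ 3.2472,
  v_1 = u/||u|| ≈ (0.9239, -0.3827) (||v_1|| = 1).

λ_1 = 10.2426,  λ_2 = 1.7574;  v_1 ≈ (0.9239, -0.3827)


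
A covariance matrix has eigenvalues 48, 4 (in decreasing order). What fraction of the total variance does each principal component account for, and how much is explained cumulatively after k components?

Step 1 — total variance = trace(Sigma) = Σ λ_i = 48 + 4 = 52.

Step 2 — fraction explained by component i = λ_i / Σ λ:
  PC1: 48/52 = 0.9231
  PC2: 4/52 = 0.0769

Step 3 — cumulative fraction after k components = (λ_1 + ... + λ_k) / Σ λ:
  k = 1: 48/52 = 0.9231
  k = 2: (48 + 4)/52 = 52/52 = 1

Summary (fraction, with percent):

explained: PC1 0.9231 (92.31%), PC2 0.0769 (7.69%);  cumulative: 0.9231, 1


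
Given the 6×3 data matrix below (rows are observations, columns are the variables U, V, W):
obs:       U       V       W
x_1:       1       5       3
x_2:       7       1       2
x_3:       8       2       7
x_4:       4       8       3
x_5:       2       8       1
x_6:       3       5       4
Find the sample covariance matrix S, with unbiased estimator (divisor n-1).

Step 1 — column means:
  mean(U) = (1 + 7 + 8 + 4 + 2 + 3) / 6 = 25/6 = 4.1667
  mean(V) = (5 + 1 + 2 + 8 + 8 + 5) / 6 = 29/6 = 4.8333
  mean(W) = (3 + 2 + 7 + 3 + 1 + 4) / 6 = 20/6 = 3.3333

Step 2 — sample covariance S[i,j] = (1/(n-1)) · Σ_k (x_{k,i} - mean_i) · (x_{k,j} - mean_j), with n-1 = 5.
  S[U,U] = ((-3.1667)·(-3.1667) + (2.8333)·(2.8333) + (3.8333)·(3.8333) + (-0.1667)·(-0.1667) + (-2.1667)·(-2.1667) + (-1.1667)·(-1.1667)) / 5 = 38.8333/5 = 7.7667
  S[U,V] = ((-3.1667)·(0.1667) + (2.8333)·(-3.8333) + (3.8333)·(-2.8333) + (-0.1667)·(3.1667) + (-2.1667)·(3.1667) + (-1.1667)·(0.1667)) / 5 = -29.8333/5 = -5.9667
  S[U,W] = ((-3.1667)·(-0.3333) + (2.8333)·(-1.3333) + (3.8333)·(3.6667) + (-0.1667)·(-0.3333) + (-2.1667)·(-2.3333) + (-1.1667)·(0.6667)) / 5 = 15.6667/5 = 3.1333
  S[V,V] = ((0.1667)·(0.1667) + (-3.8333)·(-3.8333) + (-2.8333)·(-2.8333) + (3.1667)·(3.1667) + (3.1667)·(3.1667) + (0.1667)·(0.1667)) / 5 = 42.8333/5 = 8.5667
  S[V,W] = ((0.1667)·(-0.3333) + (-3.8333)·(-1.3333) + (-2.8333)·(3.6667) + (3.1667)·(-0.3333) + (3.1667)·(-2.3333) + (0.1667)·(0.6667)) / 5 = -13.6667/5 = -2.7333
  S[W,W] = ((-0.3333)·(-0.3333) + (-1.3333)·(-1.3333) + (3.6667)·(3.6667) + (-0.3333)·(-0.3333) + (-2.3333)·(-2.3333) + (0.6667)·(0.6667)) / 5 = 21.3333/5 = 4.2667

S is symmetric (S[j,i] = S[i,j]). Assembling:

S = [[7.7667, -5.9667, 3.1333],
 [-5.9667, 8.5667, -2.7333],
 [3.1333, -2.7333, 4.2667]]


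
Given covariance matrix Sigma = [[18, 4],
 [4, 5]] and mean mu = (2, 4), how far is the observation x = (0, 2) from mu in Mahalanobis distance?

Step 1 — centre the observation: (x - mu) = (-2, -2).

Step 2 — invert Sigma. det(Sigma) = 18·5 - (4)² = 74.
  Sigma^{-1} = (1/det) · [[d, -b], [-b, a]] = [[0.0676, -0.0541],
 [-0.0541, 0.2432]].

Step 3 — form the quadratic (x - mu)^T · Sigma^{-1} · (x - mu):
  Sigma^{-1} · (x - mu) = (-0.027, -0.3784).
  (x - mu)^T · [Sigma^{-1} · (x - mu)] = (-2)·(-0.027) + (-2)·(-0.3784) = 0.8108.

Step 4 — take square root: d = √(0.8108) ≈ 0.9005.

d(x, mu) = √(0.8108) ≈ 0.9005


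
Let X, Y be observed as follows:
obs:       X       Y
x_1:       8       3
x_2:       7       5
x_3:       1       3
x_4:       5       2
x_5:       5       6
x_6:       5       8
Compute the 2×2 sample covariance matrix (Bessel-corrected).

Step 1 — column means:
  mean(X) = (8 + 7 + 1 + 5 + 5 + 5) / 6 = 31/6 = 5.1667
  mean(Y) = (3 + 5 + 3 + 2 + 6 + 8) / 6 = 27/6 = 4.5

Step 2 — sample covariance S[i,j] = (1/(n-1)) · Σ_k (x_{k,i} - mean_i) · (x_{k,j} - mean_j), with n-1 = 5.
  S[X,X] = ((2.8333)·(2.8333) + (1.8333)·(1.8333) + (-4.1667)·(-4.1667) + (-0.1667)·(-0.1667) + (-0.1667)·(-0.1667) + (-0.1667)·(-0.1667)) / 5 = 28.8333/5 = 5.7667
  S[X,Y] = ((2.8333)·(-1.5) + (1.8333)·(0.5) + (-4.1667)·(-1.5) + (-0.1667)·(-2.5) + (-0.1667)·(1.5) + (-0.1667)·(3.5)) / 5 = 2.5/5 = 0.5
  S[Y,Y] = ((-1.5)·(-1.5) + (0.5)·(0.5) + (-1.5)·(-1.5) + (-2.5)·(-2.5) + (1.5)·(1.5) + (3.5)·(3.5)) / 5 = 25.5/5 = 5.1

S is symmetric (S[j,i] = S[i,j]). Assembling:

S = [[5.7667, 0.5],
 [0.5, 5.1]]


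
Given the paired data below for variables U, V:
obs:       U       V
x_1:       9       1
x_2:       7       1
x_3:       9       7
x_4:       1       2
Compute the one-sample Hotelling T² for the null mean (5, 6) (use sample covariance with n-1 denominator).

Step 1 — sample mean vector:
  mean(U) = (9 + 7 + 9 + 1) / 4 = 26/4 = 6.5
  mean(V) = (1 + 1 + 7 + 2) / 4 = 11/4 = 2.75
  x̄ = (6.5, 2.75),  deviation x̄ - mu_0 = (6.5, 2.75) - (5, 6) = (1.5, -3.25).

Step 2 — sample covariance matrix, S[i,j] = (1/(n-1)) · Σ_k (x_{k,i} - mean_i) · (x_{k,j} - mean_j), divisor n-1 = 3:
  S[U,U] = ((2.5)·(2.5) + (0.5)·(0.5) + (2.5)·(2.5) + (-5.5)·(-5.5)) / 3 = 43/3 = 14.3333
  S[U,V] = ((2.5)·(-1.75) + (0.5)·(-1.75) + (2.5)·(4.25) + (-5.5)·(-0.75)) / 3 = 9.5/3 = 3.1667
  S[V,V] = ((-1.75)·(-1.75) + (-1.75)·(-1.75) + (4.25)·(4.25) + (-0.75)·(-0.75)) / 3 = 24.75/3 = 8.25
  S = [[14.3333, 3.1667],
 [3.1667, 8.25]].

Step 3 — invert S. det(S) = 14.3333·8.25 - (3.1667)² = 108.2222.
  S^{-1} = (1/det) · [[d, -b], [-b, a]] = [[0.0762, -0.0293],
 [-0.0293, 0.1324]].

Step 4 — quadratic form (x̄ - mu_0)^T · S^{-1} · (x̄ - mu_0):
  S^{-1} · (x̄ - mu_0) = (0.2094, -0.4743),
  (x̄ - mu_0)^T · [...] = (1.5)·(0.2094) + (-3.25)·(-0.4743) = 1.8557.

Step 5 — scale by n: T² = 4 · 1.8557 = 7.423.

T² ≈ 7.423


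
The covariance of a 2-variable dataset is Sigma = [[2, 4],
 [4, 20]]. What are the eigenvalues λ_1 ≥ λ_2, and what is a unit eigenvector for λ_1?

Step 1 — characteristic polynomial of 2×2 Sigma:
  det(Sigma - λI) = λ² - trace · λ + det = 0.
  trace = 2 + 20 = 22, det = 2·20 - (4)² = 24.
Step 2 — discriminant:
  Δ = trace² - 4·det = 484 - 96 = 388.
Step 3 — eigenvalues:
  λ = (trace ± √Δ)/2 = (22 ± 19.6977)/2,
  λ_1 = 20.8489,  λ_2 = 1.1511.

Step 4 — unit eigenvector for λ_1: solve (Sigma - λ_1 I)v = 0. First row:
  (2 - 20.8489)·v_x + (4)·v_y = 0, i.e. (-18.8489)·v_x + (4)·v_y = 0,
  so v ∝ (b, λ_1 - a) = (4, 18.8489) = u.
  ||u|| = √((4)² + (18.8489)²) = √(371.2794) ≈ 19.2686,
  v_1 = u/||u|| ≈ (0.2076, 0.9782) (||v_1|| = 1).

λ_1 = 20.8489,  λ_2 = 1.1511;  v_1 ≈ (0.2076, 0.9782)


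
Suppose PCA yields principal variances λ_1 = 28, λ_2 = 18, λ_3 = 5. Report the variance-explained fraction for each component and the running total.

Step 1 — total variance = trace(Sigma) = Σ λ_i = 28 + 18 + 5 = 51.

Step 2 — fraction explained by component i = λ_i / Σ λ:
  PC1: 28/51 = 0.549
  PC2: 18/51 = 0.3529
  PC3: 5/51 = 0.098

Step 3 — cumulative fraction after k components = (λ_1 + ... + λ_k) / Σ λ:
  k = 1: 28/51 = 0.549
  k = 2: (28 + 18)/51 = 46/51 = 0.902
  k = 3: (28 + 18 + 5)/51 = 51/51 = 1

Summary (fraction, with percent):

explained: PC1 0.549 (54.9%), PC2 0.3529 (35.29%), PC3 0.098 (9.8%);  cumulative: 0.549, 0.902, 1


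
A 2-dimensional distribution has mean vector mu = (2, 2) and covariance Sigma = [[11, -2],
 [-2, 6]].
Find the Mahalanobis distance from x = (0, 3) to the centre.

Step 1 — centre the observation: (x - mu) = (-2, 1).

Step 2 — invert Sigma. det(Sigma) = 11·6 - (-2)² = 62.
  Sigma^{-1} = (1/det) · [[d, -b], [-b, a]] = [[0.0968, 0.0323],
 [0.0323, 0.1774]].

Step 3 — form the quadratic (x - mu)^T · Sigma^{-1} · (x - mu):
  Sigma^{-1} · (x - mu) = (-0.1613, 0.1129).
  (x - mu)^T · [Sigma^{-1} · (x - mu)] = (-2)·(-0.1613) + (1)·(0.1129) = 0.4355.

Step 4 — take square root: d = √(0.4355) ≈ 0.6599.

d(x, mu) = √(0.4355) ≈ 0.6599


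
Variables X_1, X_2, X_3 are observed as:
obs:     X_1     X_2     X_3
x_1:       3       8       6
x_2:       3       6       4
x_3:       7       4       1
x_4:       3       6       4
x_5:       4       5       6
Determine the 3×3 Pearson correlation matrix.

Step 1 — column means:
  mean(X_1) = (3 + 3 + 7 + 3 + 4) / 5 = 20/5 = 4
  mean(X_2) = (8 + 6 + 4 + 6 + 5) / 5 = 29/5 = 5.8
  mean(X_3) = (6 + 4 + 1 + 4 + 6) / 5 = 21/5 = 4.2

Step 2 — sample variances and covariances s[i,j] = (1/(n-1)) · Σ_k (x_{k,i} - mean_i) · (x_{k,j} - mean_j), with n-1 = 4:
  s[X_1,X_1] = ((-1)·(-1) + (-1)·(-1) + (3)·(3) + (-1)·(-1) + (0)·(0)) / 4 = 12/4 = 3
  s[X_1,X_2] = ((-1)·(2.2) + (-1)·(0.2) + (3)·(-1.8) + (-1)·(0.2) + (0)·(-0.8)) / 4 = -8/4 = -2
  s[X_1,X_3] = ((-1)·(1.8) + (-1)·(-0.2) + (3)·(-3.2) + (-1)·(-0.2) + (0)·(1.8)) / 4 = -11/4 = -2.75
  s[X_2,X_2] = ((2.2)·(2.2) + (0.2)·(0.2) + (-1.8)·(-1.8) + (0.2)·(0.2) + (-0.8)·(-0.8)) / 4 = 8.8/4 = 2.2
  s[X_2,X_3] = ((2.2)·(1.8) + (0.2)·(-0.2) + (-1.8)·(-3.2) + (0.2)·(-0.2) + (-0.8)·(1.8)) / 4 = 8.2/4 = 2.05
  s[X_3,X_3] = ((1.8)·(1.8) + (-0.2)·(-0.2) + (-3.2)·(-3.2) + (-0.2)·(-0.2) + (1.8)·(1.8)) / 4 = 16.8/4 = 4.2
  Sample standard deviations s_i = √(s[i,i]):
  s(X_1) = √(3) = 1.7321
  s(X_2) = √(2.2) = 1.4832
  s(X_3) = √(4.2) = 2.0494

Step 3 — r_{ij} = s_{ij} / (s_i · s_j):
  r[X_1,X_1] = 1 (diagonal).
  r[X_1,X_2] = -2 / (1.7321 · 1.4832) = -2 / 2.569 = -0.7785
  r[X_1,X_3] = -2.75 / (1.7321 · 2.0494) = -2.75 / 3.5496 = -0.7747
  r[X_2,X_2] = 1 (diagonal).
  r[X_2,X_3] = 2.05 / (1.4832 · 2.0494) = 2.05 / 3.0397 = 0.6744
  r[X_3,X_3] = 1 (diagonal).

R is symmetric with unit diagonal. Assembling:

R = [[1, -0.7785, -0.7747],
 [-0.7785, 1, 0.6744],
 [-0.7747, 0.6744, 1]]


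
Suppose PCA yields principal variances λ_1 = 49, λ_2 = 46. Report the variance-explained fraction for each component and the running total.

Step 1 — total variance = trace(Sigma) = Σ λ_i = 49 + 46 = 95.

Step 2 — fraction explained by component i = λ_i / Σ λ:
  PC1: 49/95 = 0.5158
  PC2: 46/95 = 0.4842

Step 3 — cumulative fraction after k components = (λ_1 + ... + λ_k) / Σ λ:
  k = 1: 49/95 = 0.5158
  k = 2: (49 + 46)/95 = 95/95 = 1

Summary (fraction, with percent):

explained: PC1 0.5158 (51.58%), PC2 0.4842 (48.42%);  cumulative: 0.5158, 1


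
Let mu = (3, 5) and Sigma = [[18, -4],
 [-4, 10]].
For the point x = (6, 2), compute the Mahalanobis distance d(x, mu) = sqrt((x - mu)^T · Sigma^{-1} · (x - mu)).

Step 1 — centre the observation: (x - mu) = (3, -3).

Step 2 — invert Sigma. det(Sigma) = 18·10 - (-4)² = 164.
  Sigma^{-1} = (1/det) · [[d, -b], [-b, a]] = [[0.061, 0.0244],
 [0.0244, 0.1098]].

Step 3 — form the quadratic (x - mu)^T · Sigma^{-1} · (x - mu):
  Sigma^{-1} · (x - mu) = (0.1098, -0.2561).
  (x - mu)^T · [Sigma^{-1} · (x - mu)] = (3)·(0.1098) + (-3)·(-0.2561) = 1.0976.

Step 4 — take square root: d = √(1.0976) ≈ 1.0476.

d(x, mu) = √(1.0976) ≈ 1.0476


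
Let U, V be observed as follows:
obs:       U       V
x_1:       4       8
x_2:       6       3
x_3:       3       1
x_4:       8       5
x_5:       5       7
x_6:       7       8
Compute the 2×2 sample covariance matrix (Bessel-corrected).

Step 1 — column means:
  mean(U) = (4 + 6 + 3 + 8 + 5 + 7) / 6 = 33/6 = 5.5
  mean(V) = (8 + 3 + 1 + 5 + 7 + 8) / 6 = 32/6 = 5.3333

Step 2 — sample covariance S[i,j] = (1/(n-1)) · Σ_k (x_{k,i} - mean_i) · (x_{k,j} - mean_j), with n-1 = 5.
  S[U,U] = ((-1.5)·(-1.5) + (0.5)·(0.5) + (-2.5)·(-2.5) + (2.5)·(2.5) + (-0.5)·(-0.5) + (1.5)·(1.5)) / 5 = 17.5/5 = 3.5
  S[U,V] = ((-1.5)·(2.6667) + (0.5)·(-2.3333) + (-2.5)·(-4.3333) + (2.5)·(-0.3333) + (-0.5)·(1.6667) + (1.5)·(2.6667)) / 5 = 8/5 = 1.6
  S[V,V] = ((2.6667)·(2.6667) + (-2.3333)·(-2.3333) + (-4.3333)·(-4.3333) + (-0.3333)·(-0.3333) + (1.6667)·(1.6667) + (2.6667)·(2.6667)) / 5 = 41.3333/5 = 8.2667

S is symmetric (S[j,i] = S[i,j]). Assembling:

S = [[3.5, 1.6],
 [1.6, 8.2667]]


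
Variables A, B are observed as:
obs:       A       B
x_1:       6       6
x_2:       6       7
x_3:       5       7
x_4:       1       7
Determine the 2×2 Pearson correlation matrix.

Step 1 — column means:
  mean(A) = (6 + 6 + 5 + 1) / 4 = 18/4 = 4.5
  mean(B) = (6 + 7 + 7 + 7) / 4 = 27/4 = 6.75

Step 2 — sample variances and covariances s[i,j] = (1/(n-1)) · Σ_k (x_{k,i} - mean_i) · (x_{k,j} - mean_j), with n-1 = 3:
  s[A,A] = ((1.5)·(1.5) + (1.5)·(1.5) + (0.5)·(0.5) + (-3.5)·(-3.5)) / 3 = 17/3 = 5.6667
  s[A,B] = ((1.5)·(-0.75) + (1.5)·(0.25) + (0.5)·(0.25) + (-3.5)·(0.25)) / 3 = -1.5/3 = -0.5
  s[B,B] = ((-0.75)·(-0.75) + (0.25)·(0.25) + (0.25)·(0.25) + (0.25)·(0.25)) / 3 = 0.75/3 = 0.25
  Sample standard deviations s_i = √(s[i,i]):
  s(A) = √(5.6667) = 2.3805
  s(B) = √(0.25) = 0.5

Step 3 — r_{ij} = s_{ij} / (s_i · s_j):
  r[A,A] = 1 (diagonal).
  r[A,B] = -0.5 / (2.3805 · 0.5) = -0.5 / 1.1902 = -0.4201
  r[B,B] = 1 (diagonal).

R is symmetric with unit diagonal. Assembling:

R = [[1, -0.4201],
 [-0.4201, 1]]


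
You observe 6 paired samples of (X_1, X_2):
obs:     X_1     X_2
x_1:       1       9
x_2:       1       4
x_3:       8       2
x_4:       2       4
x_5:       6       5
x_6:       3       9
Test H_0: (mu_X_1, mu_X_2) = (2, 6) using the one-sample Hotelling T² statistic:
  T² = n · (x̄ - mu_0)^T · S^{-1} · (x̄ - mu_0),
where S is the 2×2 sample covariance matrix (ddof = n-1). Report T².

Step 1 — sample mean vector:
  mean(X_1) = (1 + 1 + 8 + 2 + 6 + 3) / 6 = 21/6 = 3.5
  mean(X_2) = (9 + 4 + 2 + 4 + 5 + 9) / 6 = 33/6 = 5.5
  x̄ = (3.5, 5.5),  deviation x̄ - mu_0 = (3.5, 5.5) - (2, 6) = (1.5, -0.5).

Step 2 — sample covariance matrix, S[i,j] = (1/(n-1)) · Σ_k (x_{k,i} - mean_i) · (x_{k,j} - mean_j), divisor n-1 = 5:
  S[X_1,X_1] = ((-2.5)·(-2.5) + (-2.5)·(-2.5) + (4.5)·(4.5) + (-1.5)·(-1.5) + (2.5)·(2.5) + (-0.5)·(-0.5)) / 5 = 41.5/5 = 8.3
  S[X_1,X_2] = ((-2.5)·(3.5) + (-2.5)·(-1.5) + (4.5)·(-3.5) + (-1.5)·(-1.5) + (2.5)·(-0.5) + (-0.5)·(3.5)) / 5 = -21.5/5 = -4.3
  S[X_2,X_2] = ((3.5)·(3.5) + (-1.5)·(-1.5) + (-3.5)·(-3.5) + (-1.5)·(-1.5) + (-0.5)·(-0.5) + (3.5)·(3.5)) / 5 = 41.5/5 = 8.3
  S = [[8.3, -4.3],
 [-4.3, 8.3]].

Step 3 — invert S. det(S) = 8.3·8.3 - (-4.3)² = 50.4.
  S^{-1} = (1/det) · [[d, -b], [-b, a]] = [[0.1647, 0.0853],
 [0.0853, 0.1647]].

Step 4 — quadratic form (x̄ - mu_0)^T · S^{-1} · (x̄ - mu_0):
  S^{-1} · (x̄ - mu_0) = (0.2044, 0.0456),
  (x̄ - mu_0)^T · [...] = (1.5)·(0.2044) + (-0.5)·(0.0456) = 0.2837.

Step 5 — scale by n: T² = 6 · 0.2837 = 1.7024.

T² ≈ 1.7024


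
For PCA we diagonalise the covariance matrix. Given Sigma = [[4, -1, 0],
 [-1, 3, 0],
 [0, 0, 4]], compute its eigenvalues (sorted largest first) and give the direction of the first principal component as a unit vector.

Step 1 — characteristic polynomial p(λ) = det(λI - Sigma) = λ³ - tr·λ² + c_1·λ - det, where tr = trace, c_1 = sum of the principal 2×2 minors, det = det(Sigma):
  tr = 4 + 3 + 4 = 11,
  c_1 = (4·3 - (-1)²) + (4·4 - (0)²) + (3·4 - (0)²) = 11 + 16 + 12 = 39,
  det = 4·(3·4 - (0)²) - (-1)·((-1)·4 - (0)·(0)) + (0)·((-1)·(0) - 3·(0)) = 4·(12) - (-1)·(-4) + (0)·(0) = 44.
  So p(λ) = λ³ - 11λ² + 39λ - 44.
Step 2 — look for an integer root (rational root theorem: any rational root is an integer divisor of 44). Testing λ = 4:
  p(4) = 64 - 176 + 156 - 44 = 0  ✓
  Dividing out (λ - 4): p(λ) = (λ - 4)(λ² - 7λ + 11).
Step 3 — remaining eigenvalues from the quadratic λ² - 7λ + 11 = 0:
  Δ = 7² - 4·11 = 49 - 44 = 5,  λ = (7 ± √5)/2 = (7 ± 2.2361)/2 ≈ 4.618 or 2.382.
  Sorted: λ_1 = 4.618,  λ_2 = 4,  λ_3 = 2.382  (check: sum = 11 = tr ✓).

Step 4 — unit eigenvector for λ_1 ≈ 4.618: v spans the null space of (Sigma - λ_1 I), whose rows are
  r_1 = (-0.618, -1, 0),  r_2 = (-1, -1.618, 0),  r_3 = (0, 0, -0.618).
  v is orthogonal to every row, so take v ∝ r_1 × r_3 = ((-1)·(-0.618) - (0)·(0), (0)·(0) - (-0.618)·(-0.618), (-0.618)·(0) - (-1)·(0)) ≈ (0.618, -0.382, 0).
  Let u = (0.618, -0.382, 0).
  ||u|| = √((0.618)² + (-0.382)² + (0)²) = √(0.5279) ≈ 0.7265,  v_1 = u/||u|| ≈ (0.8507, -0.5257, 0) (||v_1|| = 1).

λ_1 = 4.618,  λ_2 = 4,  λ_3 = 2.382;  v_1 ≈ (0.8507, -0.5257, 0)


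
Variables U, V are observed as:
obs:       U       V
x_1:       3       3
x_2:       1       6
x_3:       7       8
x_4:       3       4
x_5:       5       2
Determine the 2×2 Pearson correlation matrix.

Step 1 — column means:
  mean(U) = (3 + 1 + 7 + 3 + 5) / 5 = 19/5 = 3.8
  mean(V) = (3 + 6 + 8 + 4 + 2) / 5 = 23/5 = 4.6

Step 2 — sample variances and covariances s[i,j] = (1/(n-1)) · Σ_k (x_{k,i} - mean_i) · (x_{k,j} - mean_j), with n-1 = 4:
  s[U,U] = ((-0.8)·(-0.8) + (-2.8)·(-2.8) + (3.2)·(3.2) + (-0.8)·(-0.8) + (1.2)·(1.2)) / 4 = 20.8/4 = 5.2
  s[U,V] = ((-0.8)·(-1.6) + (-2.8)·(1.4) + (3.2)·(3.4) + (-0.8)·(-0.6) + (1.2)·(-2.6)) / 4 = 5.6/4 = 1.4
  s[V,V] = ((-1.6)·(-1.6) + (1.4)·(1.4) + (3.4)·(3.4) + (-0.6)·(-0.6) + (-2.6)·(-2.6)) / 4 = 23.2/4 = 5.8
  Sample standard deviations s_i = √(s[i,i]):
  s(U) = √(5.2) = 2.2804
  s(V) = √(5.8) = 2.4083

Step 3 — r_{ij} = s_{ij} / (s_i · s_j):
  r[U,U] = 1 (diagonal).
  r[U,V] = 1.4 / (2.2804 · 2.4083) = 1.4 / 5.4918 = 0.2549
  r[V,V] = 1 (diagonal).

R is symmetric with unit diagonal. Assembling:

R = [[1, 0.2549],
 [0.2549, 1]]


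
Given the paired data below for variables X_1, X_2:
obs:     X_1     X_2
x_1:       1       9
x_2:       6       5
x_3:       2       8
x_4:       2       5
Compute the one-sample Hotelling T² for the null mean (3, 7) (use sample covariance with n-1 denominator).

Step 1 — sample mean vector:
  mean(X_1) = (1 + 6 + 2 + 2) / 4 = 11/4 = 2.75
  mean(X_2) = (9 + 5 + 8 + 5) / 4 = 27/4 = 6.75
  x̄ = (2.75, 6.75),  deviation x̄ - mu_0 = (2.75, 6.75) - (3, 7) = (-0.25, -0.25).

Step 2 — sample covariance matrix, S[i,j] = (1/(n-1)) · Σ_k (x_{k,i} - mean_i) · (x_{k,j} - mean_j), divisor n-1 = 3:
  S[X_1,X_1] = ((-1.75)·(-1.75) + (3.25)·(3.25) + (-0.75)·(-0.75) + (-0.75)·(-0.75)) / 3 = 14.75/3 = 4.9167
  S[X_1,X_2] = ((-1.75)·(2.25) + (3.25)·(-1.75) + (-0.75)·(1.25) + (-0.75)·(-1.75)) / 3 = -9.25/3 = -3.0833
  S[X_2,X_2] = ((2.25)·(2.25) + (-1.75)·(-1.75) + (1.25)·(1.25) + (-1.75)·(-1.75)) / 3 = 12.75/3 = 4.25
  S = [[4.9167, -3.0833],
 [-3.0833, 4.25]].

Step 3 — invert S. det(S) = 4.9167·4.25 - (-3.0833)² = 11.3889.
  S^{-1} = (1/det) · [[d, -b], [-b, a]] = [[0.3732, 0.2707],
 [0.2707, 0.4317]].

Step 4 — quadratic form (x̄ - mu_0)^T · S^{-1} · (x̄ - mu_0):
  S^{-1} · (x̄ - mu_0) = (-0.161, -0.1756),
  (x̄ - mu_0)^T · [...] = (-0.25)·(-0.161) + (-0.25)·(-0.1756) = 0.0841.

Step 5 — scale by n: T² = 4 · 0.0841 = 0.3366.

T² ≈ 0.3366


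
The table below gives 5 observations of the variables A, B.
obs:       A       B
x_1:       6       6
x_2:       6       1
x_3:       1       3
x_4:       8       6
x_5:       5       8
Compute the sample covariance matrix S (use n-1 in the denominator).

Step 1 — column means:
  mean(A) = (6 + 6 + 1 + 8 + 5) / 5 = 26/5 = 5.2
  mean(B) = (6 + 1 + 3 + 6 + 8) / 5 = 24/5 = 4.8

Step 2 — sample covariance S[i,j] = (1/(n-1)) · Σ_k (x_{k,i} - mean_i) · (x_{k,j} - mean_j), with n-1 = 4.
  S[A,A] = ((0.8)·(0.8) + (0.8)·(0.8) + (-4.2)·(-4.2) + (2.8)·(2.8) + (-0.2)·(-0.2)) / 4 = 26.8/4 = 6.7
  S[A,B] = ((0.8)·(1.2) + (0.8)·(-3.8) + (-4.2)·(-1.8) + (2.8)·(1.2) + (-0.2)·(3.2)) / 4 = 8.2/4 = 2.05
  S[B,B] = ((1.2)·(1.2) + (-3.8)·(-3.8) + (-1.8)·(-1.8) + (1.2)·(1.2) + (3.2)·(3.2)) / 4 = 30.8/4 = 7.7

S is symmetric (S[j,i] = S[i,j]). Assembling:

S = [[6.7, 2.05],
 [2.05, 7.7]]


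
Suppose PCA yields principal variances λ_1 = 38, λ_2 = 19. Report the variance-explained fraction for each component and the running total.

Step 1 — total variance = trace(Sigma) = Σ λ_i = 38 + 19 = 57.

Step 2 — fraction explained by component i = λ_i / Σ λ:
  PC1: 38/57 = 0.6667
  PC2: 19/57 = 0.3333

Step 3 — cumulative fraction after k components = (λ_1 + ... + λ_k) / Σ λ:
  k = 1: 38/57 = 0.6667
  k = 2: (38 + 19)/57 = 57/57 = 1

Summary (fraction, with percent):

explained: PC1 0.6667 (66.67%), PC2 0.3333 (33.33%);  cumulative: 0.6667, 1


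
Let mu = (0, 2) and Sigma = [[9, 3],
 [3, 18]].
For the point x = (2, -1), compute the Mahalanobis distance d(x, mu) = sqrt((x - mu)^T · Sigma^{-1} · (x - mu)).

Step 1 — centre the observation: (x - mu) = (2, -3).

Step 2 — invert Sigma. det(Sigma) = 9·18 - (3)² = 153.
  Sigma^{-1} = (1/det) · [[d, -b], [-b, a]] = [[0.1176, -0.0196],
 [-0.0196, 0.0588]].

Step 3 — form the quadratic (x - mu)^T · Sigma^{-1} · (x - mu):
  Sigma^{-1} · (x - mu) = (0.2941, -0.2157).
  (x - mu)^T · [Sigma^{-1} · (x - mu)] = (2)·(0.2941) + (-3)·(-0.2157) = 1.2353.

Step 4 — take square root: d = √(1.2353) ≈ 1.1114.

d(x, mu) = √(1.2353) ≈ 1.1114


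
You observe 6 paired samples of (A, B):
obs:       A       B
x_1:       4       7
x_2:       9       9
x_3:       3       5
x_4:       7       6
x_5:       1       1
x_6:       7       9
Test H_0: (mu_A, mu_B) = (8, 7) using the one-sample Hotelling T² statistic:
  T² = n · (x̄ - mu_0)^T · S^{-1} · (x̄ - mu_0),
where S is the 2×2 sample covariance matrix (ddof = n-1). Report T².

Step 1 — sample mean vector:
  mean(A) = (4 + 9 + 3 + 7 + 1 + 7) / 6 = 31/6 = 5.1667
  mean(B) = (7 + 9 + 5 + 6 + 1 + 9) / 6 = 37/6 = 6.1667
  x̄ = (5.1667, 6.1667),  deviation x̄ - mu_0 = (5.1667, 6.1667) - (8, 7) = (-2.8333, -0.8333).

Step 2 — sample covariance matrix, S[i,j] = (1/(n-1)) · Σ_k (x_{k,i} - mean_i) · (x_{k,j} - mean_j), divisor n-1 = 5:
  S[A,A] = ((-1.1667)·(-1.1667) + (3.8333)·(3.8333) + (-2.1667)·(-2.1667) + (1.8333)·(1.8333) + (-4.1667)·(-4.1667) + (1.8333)·(1.8333)) / 5 = 44.8333/5 = 8.9667
  S[A,B] = ((-1.1667)·(0.8333) + (3.8333)·(2.8333) + (-2.1667)·(-1.1667) + (1.8333)·(-0.1667) + (-4.1667)·(-5.1667) + (1.8333)·(2.8333)) / 5 = 38.8333/5 = 7.7667
  S[B,B] = ((0.8333)·(0.8333) + (2.8333)·(2.8333) + (-1.1667)·(-1.1667) + (-0.1667)·(-0.1667) + (-5.1667)·(-5.1667) + (2.8333)·(2.8333)) / 5 = 44.8333/5 = 8.9667
  S = [[8.9667, 7.7667],
 [7.7667, 8.9667]].

Step 3 — invert S. det(S) = 8.9667·8.9667 - (7.7667)² = 20.08.
  S^{-1} = (1/det) · [[d, -b], [-b, a]] = [[0.4465, -0.3868],
 [-0.3868, 0.4465]].

Step 4 — quadratic form (x̄ - mu_0)^T · S^{-1} · (x̄ - mu_0):
  S^{-1} · (x̄ - mu_0) = (-0.9429, 0.7238),
  (x̄ - mu_0)^T · [...] = (-2.8333)·(-0.9429) + (-0.8333)·(0.7238) = 2.0684.

Step 5 — scale by n: T² = 6 · 2.0684 = 12.4104.

T² ≈ 12.4104


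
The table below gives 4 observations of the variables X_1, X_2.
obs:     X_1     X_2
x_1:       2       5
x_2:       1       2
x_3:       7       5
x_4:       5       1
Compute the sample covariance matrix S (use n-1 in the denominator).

Step 1 — column means:
  mean(X_1) = (2 + 1 + 7 + 5) / 4 = 15/4 = 3.75
  mean(X_2) = (5 + 2 + 5 + 1) / 4 = 13/4 = 3.25

Step 2 — sample covariance S[i,j] = (1/(n-1)) · Σ_k (x_{k,i} - mean_i) · (x_{k,j} - mean_j), with n-1 = 3.
  S[X_1,X_1] = ((-1.75)·(-1.75) + (-2.75)·(-2.75) + (3.25)·(3.25) + (1.25)·(1.25)) / 3 = 22.75/3 = 7.5833
  S[X_1,X_2] = ((-1.75)·(1.75) + (-2.75)·(-1.25) + (3.25)·(1.75) + (1.25)·(-2.25)) / 3 = 3.25/3 = 1.0833
  S[X_2,X_2] = ((1.75)·(1.75) + (-1.25)·(-1.25) + (1.75)·(1.75) + (-2.25)·(-2.25)) / 3 = 12.75/3 = 4.25

S is symmetric (S[j,i] = S[i,j]). Assembling:

S = [[7.5833, 1.0833],
 [1.0833, 4.25]]


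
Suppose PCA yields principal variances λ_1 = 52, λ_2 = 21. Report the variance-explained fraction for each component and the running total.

Step 1 — total variance = trace(Sigma) = Σ λ_i = 52 + 21 = 73.

Step 2 — fraction explained by component i = λ_i / Σ λ:
  PC1: 52/73 = 0.7123
  PC2: 21/73 = 0.2877

Step 3 — cumulative fraction after k components = (λ_1 + ... + λ_k) / Σ λ:
  k = 1: 52/73 = 0.7123
  k = 2: (52 + 21)/73 = 73/73 = 1

Summary (fraction, with percent):

explained: PC1 0.7123 (71.23%), PC2 0.2877 (28.77%);  cumulative: 0.7123, 1


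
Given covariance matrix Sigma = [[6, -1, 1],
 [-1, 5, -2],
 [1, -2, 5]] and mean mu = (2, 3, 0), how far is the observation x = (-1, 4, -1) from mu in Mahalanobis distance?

Step 1 — centre the observation: (x - mu) = (-3, 1, -1).

Step 2 — invert Sigma (cofactor / det for 3×3, or solve directly):
  Sigma^{-1} = [[0.175, 0.025, -0.025],
 [0.025, 0.2417, 0.0917],
 [-0.025, 0.0917, 0.2417]].

Step 3 — form the quadratic (x - mu)^T · Sigma^{-1} · (x - mu):
  Sigma^{-1} · (x - mu) = (-0.475, 0.075, -0.075).
  (x - mu)^T · [Sigma^{-1} · (x - mu)] = (-3)·(-0.475) + (1)·(0.075) + (-1)·(-0.075) = 1.575.

Step 4 — take square root: d = √(1.575) ≈ 1.255.

d(x, mu) = √(1.575) ≈ 1.255


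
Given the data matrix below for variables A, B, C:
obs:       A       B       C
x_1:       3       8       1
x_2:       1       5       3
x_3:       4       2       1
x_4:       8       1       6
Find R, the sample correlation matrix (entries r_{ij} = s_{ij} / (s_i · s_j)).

Step 1 — column means:
  mean(A) = (3 + 1 + 4 + 8) / 4 = 16/4 = 4
  mean(B) = (8 + 5 + 2 + 1) / 4 = 16/4 = 4
  mean(C) = (1 + 3 + 1 + 6) / 4 = 11/4 = 2.75

Step 2 — sample variances and covariances s[i,j] = (1/(n-1)) · Σ_k (x_{k,i} - mean_i) · (x_{k,j} - mean_j), with n-1 = 3:
  s[A,A] = ((-1)·(-1) + (-3)·(-3) + (0)·(0) + (4)·(4)) / 3 = 26/3 = 8.6667
  s[A,B] = ((-1)·(4) + (-3)·(1) + (0)·(-2) + (4)·(-3)) / 3 = -19/3 = -6.3333
  s[A,C] = ((-1)·(-1.75) + (-3)·(0.25) + (0)·(-1.75) + (4)·(3.25)) / 3 = 14/3 = 4.6667
  s[B,B] = ((4)·(4) + (1)·(1) + (-2)·(-2) + (-3)·(-3)) / 3 = 30/3 = 10
  s[B,C] = ((4)·(-1.75) + (1)·(0.25) + (-2)·(-1.75) + (-3)·(3.25)) / 3 = -13/3 = -4.3333
  s[C,C] = ((-1.75)·(-1.75) + (0.25)·(0.25) + (-1.75)·(-1.75) + (3.25)·(3.25)) / 3 = 16.75/3 = 5.5833
  Sample standard deviations s_i = √(s[i,i]):
  s(A) = √(8.6667) = 2.9439
  s(B) = √(10) = 3.1623
  s(C) = √(5.5833) = 2.3629

Step 3 — r_{ij} = s_{ij} / (s_i · s_j):
  r[A,A] = 1 (diagonal).
  r[A,B] = -6.3333 / (2.9439 · 3.1623) = -6.3333 / 9.3095 = -0.6803
  r[A,C] = 4.6667 / (2.9439 · 2.3629) = 4.6667 / 6.9562 = 0.6709
  r[B,B] = 1 (diagonal).
  r[B,C] = -4.3333 / (3.1623 · 2.3629) = -4.3333 / 7.4722 = -0.5799
  r[C,C] = 1 (diagonal).

R is symmetric with unit diagonal. Assembling:

R = [[1, -0.6803, 0.6709],
 [-0.6803, 1, -0.5799],
 [0.6709, -0.5799, 1]]


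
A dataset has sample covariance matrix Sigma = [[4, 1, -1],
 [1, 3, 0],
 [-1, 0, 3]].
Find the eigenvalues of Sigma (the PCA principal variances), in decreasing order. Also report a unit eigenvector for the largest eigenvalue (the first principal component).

Step 1 — characteristic polynomial p(λ) = det(λI - Sigma) = λ³ - tr·λ² + c_1·λ - det, where tr = trace, c_1 = sum of the principal 2×2 minors, det = det(Sigma):
  tr = 4 + 3 + 3 = 10,
  c_1 = (4·3 - (1)²) + (4·3 - (-1)²) + (3·3 - (0)²) = 11 + 11 + 9 = 31,
  det = 4·(3·3 - (0)²) - (1)·((1)·3 - (0)·(-1)) + (-1)·((1)·(0) - 3·(-1)) = 4·(9) - (1)·(3) + (-1)·(3) = 30.
  So p(λ) = λ³ - 10λ² + 31λ - 30.
Step 2 — look for an integer root (rational root theorem: any rational root is an integer divisor of 30). Testing λ = 2:
  p(2) = 8 - 40 + 62 - 30 = 0  ✓
  Dividing out (λ - 2): p(λ) = (λ - 2)(λ² - 8λ + 15).
Step 3 — remaining eigenvalues from the quadratic λ² - 8λ + 15 = 0:
  Δ = 8² - 4·15 = 64 - 60 = 4,  λ = (8 ± √4)/2 = (8 ± 2)/2 = 5 or 3.
  Sorted: λ_1 = 5,  λ_2 = 3,  λ_3 = 2  (check: sum = 10 = tr ✓).

Step 4 — unit eigenvector for λ_1 = 5: v spans the null space of (Sigma - λ_1 I), whose rows are
  r_1 = (-1, 1, -1),  r_2 = (1, -2, 0),  r_3 = (-1, 0, -2).
  v is orthogonal to every row, so take v ∝ r_1 × r_2 = ((1)·(0) - (-1)·(-2), (-1)·(1) - (-1)·(0), (-1)·(-2) - (1)·(1)) = (-2, -1, 1).
  Rescale (multiply by -1 so the first nonzero entry is positive): u = (2, 1, -1).
  ||u|| = √((2)² + (1)² + (-1)²) = √(6) ≈ 2.4495,  v_1 = u/||u|| ≈ (0.8165, 0.4082, -0.4082) (||v_1|| = 1).

λ_1 = 5,  λ_2 = 3,  λ_3 = 2;  v_1 ≈ (0.8165, 0.4082, -0.4082)


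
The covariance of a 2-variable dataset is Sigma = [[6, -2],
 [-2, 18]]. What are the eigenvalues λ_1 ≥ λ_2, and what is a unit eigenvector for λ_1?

Step 1 — characteristic polynomial of 2×2 Sigma:
  det(Sigma - λI) = λ² - trace · λ + det = 0.
  trace = 6 + 18 = 24, det = 6·18 - (-2)² = 104.
Step 2 — discriminant:
  Δ = trace² - 4·det = 576 - 416 = 160.
Step 3 — eigenvalues:
  λ = (trace ± √Δ)/2 = (24 ± 12.6491)/2,
  λ_1 = 18.3246,  λ_2 = 5.6754.

Step 4 — unit eigenvector for λ_1: solve (Sigma - λ_1 I)v = 0. First row:
  (6 - 18.3246)·v_x + (-2)·v_y = 0, i.e. (-12.3246)·v_x + (-2)·v_y = 0,
  so v ∝ (b, λ_1 - a) = (-2, 12.3246); multiply by -1 so the first entry is positive: u = (2, -12.3246).
  ||u|| = √((2)² + (-12.3246)²) = √(155.8947) ≈ 12.4858,
  v_1 = u/||u|| ≈ (0.1602, -0.9871) (||v_1|| = 1).

λ_1 = 18.3246,  λ_2 = 5.6754;  v_1 ≈ (0.1602, -0.9871)


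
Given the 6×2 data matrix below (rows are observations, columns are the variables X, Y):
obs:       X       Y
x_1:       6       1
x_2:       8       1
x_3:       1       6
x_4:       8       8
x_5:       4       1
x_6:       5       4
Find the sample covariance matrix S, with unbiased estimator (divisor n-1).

Step 1 — column means:
  mean(X) = (6 + 8 + 1 + 8 + 4 + 5) / 6 = 32/6 = 5.3333
  mean(Y) = (1 + 1 + 6 + 8 + 1 + 4) / 6 = 21/6 = 3.5

Step 2 — sample covariance S[i,j] = (1/(n-1)) · Σ_k (x_{k,i} - mean_i) · (x_{k,j} - mean_j), with n-1 = 5.
  S[X,X] = ((0.6667)·(0.6667) + (2.6667)·(2.6667) + (-4.3333)·(-4.3333) + (2.6667)·(2.6667) + (-1.3333)·(-1.3333) + (-0.3333)·(-0.3333)) / 5 = 35.3333/5 = 7.0667
  S[X,Y] = ((0.6667)·(-2.5) + (2.6667)·(-2.5) + (-4.3333)·(2.5) + (2.6667)·(4.5) + (-1.3333)·(-2.5) + (-0.3333)·(0.5)) / 5 = -4/5 = -0.8
  S[Y,Y] = ((-2.5)·(-2.5) + (-2.5)·(-2.5) + (2.5)·(2.5) + (4.5)·(4.5) + (-2.5)·(-2.5) + (0.5)·(0.5)) / 5 = 45.5/5 = 9.1

S is symmetric (S[j,i] = S[i,j]). Assembling:

S = [[7.0667, -0.8],
 [-0.8, 9.1]]


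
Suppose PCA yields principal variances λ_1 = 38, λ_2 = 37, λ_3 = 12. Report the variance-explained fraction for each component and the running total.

Step 1 — total variance = trace(Sigma) = Σ λ_i = 38 + 37 + 12 = 87.

Step 2 — fraction explained by component i = λ_i / Σ λ:
  PC1: 38/87 = 0.4368
  PC2: 37/87 = 0.4253
  PC3: 12/87 = 0.1379

Step 3 — cumulative fraction after k components = (λ_1 + ... + λ_k) / Σ λ:
  k = 1: 38/87 = 0.4368
  k = 2: (38 + 37)/87 = 75/87 = 0.8621
  k = 3: (38 + 37 + 12)/87 = 87/87 = 1

Summary (fraction, with percent):

explained: PC1 0.4368 (43.68%), PC2 0.4253 (42.53%), PC3 0.1379 (13.79%);  cumulative: 0.4368, 0.8621, 1


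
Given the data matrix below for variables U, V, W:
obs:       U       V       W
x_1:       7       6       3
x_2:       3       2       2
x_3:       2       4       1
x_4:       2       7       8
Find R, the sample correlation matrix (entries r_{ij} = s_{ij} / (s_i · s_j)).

Step 1 — column means:
  mean(U) = (7 + 3 + 2 + 2) / 4 = 14/4 = 3.5
  mean(V) = (6 + 2 + 4 + 7) / 4 = 19/4 = 4.75
  mean(W) = (3 + 2 + 1 + 8) / 4 = 14/4 = 3.5

Step 2 — sample variances and covariances s[i,j] = (1/(n-1)) · Σ_k (x_{k,i} - mean_i) · (x_{k,j} - mean_j), with n-1 = 3:
  s[U,U] = ((3.5)·(3.5) + (-0.5)·(-0.5) + (-1.5)·(-1.5) + (-1.5)·(-1.5)) / 3 = 17/3 = 5.6667
  s[U,V] = ((3.5)·(1.25) + (-0.5)·(-2.75) + (-1.5)·(-0.75) + (-1.5)·(2.25)) / 3 = 3.5/3 = 1.1667
  s[U,W] = ((3.5)·(-0.5) + (-0.5)·(-1.5) + (-1.5)·(-2.5) + (-1.5)·(4.5)) / 3 = -4/3 = -1.3333
  s[V,V] = ((1.25)·(1.25) + (-2.75)·(-2.75) + (-0.75)·(-0.75) + (2.25)·(2.25)) / 3 = 14.75/3 = 4.9167
  s[V,W] = ((1.25)·(-0.5) + (-2.75)·(-1.5) + (-0.75)·(-2.5) + (2.25)·(4.5)) / 3 = 15.5/3 = 5.1667
  s[W,W] = ((-0.5)·(-0.5) + (-1.5)·(-1.5) + (-2.5)·(-2.5) + (4.5)·(4.5)) / 3 = 29/3 = 9.6667
  Sample standard deviations s_i = √(s[i,i]):
  s(U) = √(5.6667) = 2.3805
  s(V) = √(4.9167) = 2.2174
  s(W) = √(9.6667) = 3.1091

Step 3 — r_{ij} = s_{ij} / (s_i · s_j):
  r[U,U] = 1 (diagonal).
  r[U,V] = 1.1667 / (2.3805 · 2.2174) = 1.1667 / 5.2784 = 0.221
  r[U,W] = -1.3333 / (2.3805 · 3.1091) = -1.3333 / 7.4012 = -0.1802
  r[V,V] = 1 (diagonal).
  r[V,W] = 5.1667 / (2.2174 · 3.1091) = 5.1667 / 6.894 = 0.7494
  r[W,W] = 1 (diagonal).

R is symmetric with unit diagonal. Assembling:

R = [[1, 0.221, -0.1802],
 [0.221, 1, 0.7494],
 [-0.1802, 0.7494, 1]]


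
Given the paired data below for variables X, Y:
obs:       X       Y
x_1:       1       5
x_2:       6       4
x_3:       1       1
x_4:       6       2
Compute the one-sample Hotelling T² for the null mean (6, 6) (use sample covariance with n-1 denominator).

Step 1 — sample mean vector:
  mean(X) = (1 + 6 + 1 + 6) / 4 = 14/4 = 3.5
  mean(Y) = (5 + 4 + 1 + 2) / 4 = 12/4 = 3
  x̄ = (3.5, 3),  deviation x̄ - mu_0 = (3.5, 3) - (6, 6) = (-2.5, -3).

Step 2 — sample covariance matrix, S[i,j] = (1/(n-1)) · Σ_k (x_{k,i} - mean_i) · (x_{k,j} - mean_j), divisor n-1 = 3:
  S[X,X] = ((-2.5)·(-2.5) + (2.5)·(2.5) + (-2.5)·(-2.5) + (2.5)·(2.5)) / 3 = 25/3 = 8.3333
  S[X,Y] = ((-2.5)·(2) + (2.5)·(1) + (-2.5)·(-2) + (2.5)·(-1)) / 3 = 0/3 = 0
  S[Y,Y] = ((2)·(2) + (1)·(1) + (-2)·(-2) + (-1)·(-1)) / 3 = 10/3 = 3.3333
  S = [[8.3333, 0],
 [0, 3.3333]].

Step 3 — invert S. det(S) = 8.3333·3.3333 - (0)² = 27.7778.
  S^{-1} = (1/det) · [[d, -b], [-b, a]] = [[0.12, 0],
 [0, 0.3]].

Step 4 — quadratic form (x̄ - mu_0)^T · S^{-1} · (x̄ - mu_0):
  S^{-1} · (x̄ - mu_0) = (-0.3, -0.9),
  (x̄ - mu_0)^T · [...] = (-2.5)·(-0.3) + (-3)·(-0.9) = 3.45.

Step 5 — scale by n: T² = 4 · 3.45 = 13.8.

T² ≈ 13.8


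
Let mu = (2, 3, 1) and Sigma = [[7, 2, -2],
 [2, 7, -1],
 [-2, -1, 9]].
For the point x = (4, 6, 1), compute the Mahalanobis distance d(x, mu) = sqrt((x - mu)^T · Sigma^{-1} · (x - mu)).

Step 1 — centre the observation: (x - mu) = (2, 3, 0).

Step 2 — invert Sigma (cofactor / det for 3×3, or solve directly):
  Sigma^{-1} = [[0.164, -0.0423, 0.0317],
 [-0.0423, 0.1561, 0.0079],
 [0.0317, 0.0079, 0.119]].

Step 3 — form the quadratic (x - mu)^T · Sigma^{-1} · (x - mu):
  Sigma^{-1} · (x - mu) = (0.2011, 0.3836, 0.0873).
  (x - mu)^T · [Sigma^{-1} · (x - mu)] = (2)·(0.2011) + (3)·(0.3836) + (0)·(0.0873) = 1.5529.

Step 4 — take square root: d = √(1.5529) ≈ 1.2462.

d(x, mu) = √(1.5529) ≈ 1.2462


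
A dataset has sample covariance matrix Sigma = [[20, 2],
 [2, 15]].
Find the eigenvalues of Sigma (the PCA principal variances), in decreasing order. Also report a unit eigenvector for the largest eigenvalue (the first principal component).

Step 1 — characteristic polynomial of 2×2 Sigma:
  det(Sigma - λI) = λ² - trace · λ + det = 0.
  trace = 20 + 15 = 35, det = 20·15 - (2)² = 296.
Step 2 — discriminant:
  Δ = trace² - 4·det = 1225 - 1184 = 41.
Step 3 — eigenvalues:
  λ = (trace ± √Δ)/2 = (35 ± 6.4031)/2,
  λ_1 = 20.7016,  λ_2 = 14.2984.

Step 4 — unit eigenvector for λ_1: solve (Sigma - λ_1 I)v = 0. First row:
  (20 - 20.7016)·v_x + (2)·v_y = 0, i.e. (-0.7016)·v_x + (2)·v_y = 0,
  so v ∝ (b, λ_1 - a) = (2, 0.7016) = u.
  ||u|| = √((2)² + (0.7016)²) = √(4.4922) ≈ 2.1195,
  v_1 = u/||u|| ≈ (0.9436, 0.331) (||v_1|| = 1).

λ_1 = 20.7016,  λ_2 = 14.2984;  v_1 ≈ (0.9436, 0.331)


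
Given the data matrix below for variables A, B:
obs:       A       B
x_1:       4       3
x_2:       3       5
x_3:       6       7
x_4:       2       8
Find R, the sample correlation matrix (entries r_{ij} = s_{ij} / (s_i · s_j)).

Step 1 — column means:
  mean(A) = (4 + 3 + 6 + 2) / 4 = 15/4 = 3.75
  mean(B) = (3 + 5 + 7 + 8) / 4 = 23/4 = 5.75

Step 2 — sample variances and covariances s[i,j] = (1/(n-1)) · Σ_k (x_{k,i} - mean_i) · (x_{k,j} - mean_j), with n-1 = 3:
  s[A,A] = ((0.25)·(0.25) + (-0.75)·(-0.75) + (2.25)·(2.25) + (-1.75)·(-1.75)) / 3 = 8.75/3 = 2.9167
  s[A,B] = ((0.25)·(-2.75) + (-0.75)·(-0.75) + (2.25)·(1.25) + (-1.75)·(2.25)) / 3 = -1.25/3 = -0.4167
  s[B,B] = ((-2.75)·(-2.75) + (-0.75)·(-0.75) + (1.25)·(1.25) + (2.25)·(2.25)) / 3 = 14.75/3 = 4.9167
  Sample standard deviations s_i = √(s[i,i]):
  s(A) = √(2.9167) = 1.7078
  s(B) = √(4.9167) = 2.2174

Step 3 — r_{ij} = s_{ij} / (s_i · s_j):
  r[A,A] = 1 (diagonal).
  r[A,B] = -0.4167 / (1.7078 · 2.2174) = -0.4167 / 3.7869 = -0.11
  r[B,B] = 1 (diagonal).

R is symmetric with unit diagonal. Assembling:

R = [[1, -0.11],
 [-0.11, 1]]
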